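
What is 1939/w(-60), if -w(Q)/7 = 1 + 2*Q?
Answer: 277/119 ≈ 2.3277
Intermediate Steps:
w(Q) = -7 - 14*Q (w(Q) = -7*(1 + 2*Q) = -7 - 14*Q)
1939/w(-60) = 1939/(-7 - 14*(-60)) = 1939/(-7 + 840) = 1939/833 = 1939*(1/833) = 277/119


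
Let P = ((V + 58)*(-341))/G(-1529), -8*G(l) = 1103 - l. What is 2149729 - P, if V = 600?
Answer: 2149047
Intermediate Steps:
G(l) = -1103/8 + l/8 (G(l) = -(1103 - l)/8 = -1103/8 + l/8)
P = 682 (P = ((600 + 58)*(-341))/(-1103/8 + (⅛)*(-1529)) = (658*(-341))/(-1103/8 - 1529/8) = -224378/(-329) = -224378*(-1/329) = 682)
2149729 - P = 2149729 - 1*682 = 2149729 - 682 = 2149047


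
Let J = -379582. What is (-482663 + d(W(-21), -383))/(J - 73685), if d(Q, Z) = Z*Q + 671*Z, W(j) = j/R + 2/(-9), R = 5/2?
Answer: 33135916/20397015 ≈ 1.6245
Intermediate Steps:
R = 5/2 (R = 5*(½) = 5/2 ≈ 2.5000)
W(j) = -2/9 + 2*j/5 (W(j) = j/(5/2) + 2/(-9) = j*(⅖) + 2*(-⅑) = 2*j/5 - 2/9 = -2/9 + 2*j/5)
d(Q, Z) = 671*Z + Q*Z (d(Q, Z) = Q*Z + 671*Z = 671*Z + Q*Z)
(-482663 + d(W(-21), -383))/(J - 73685) = (-482663 - 383*(671 + (-2/9 + (⅖)*(-21))))/(-379582 - 73685) = (-482663 - 383*(671 + (-2/9 - 42/5)))/(-453267) = (-482663 - 383*(671 - 388/45))*(-1/453267) = (-482663 - 383*29807/45)*(-1/453267) = (-482663 - 11416081/45)*(-1/453267) = -33135916/45*(-1/453267) = 33135916/20397015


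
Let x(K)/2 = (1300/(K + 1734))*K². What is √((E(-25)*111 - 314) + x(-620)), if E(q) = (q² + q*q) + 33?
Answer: √322430112651/557 ≈ 1019.4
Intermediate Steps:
E(q) = 33 + 2*q² (E(q) = (q² + q²) + 33 = 2*q² + 33 = 33 + 2*q²)
x(K) = 2600*K²/(1734 + K) (x(K) = 2*((1300/(K + 1734))*K²) = 2*((1300/(1734 + K))*K²) = 2*(1300*K²/(1734 + K)) = 2600*K²/(1734 + K))
√((E(-25)*111 - 314) + x(-620)) = √(((33 + 2*(-25)²)*111 - 314) + 2600*(-620)²/(1734 - 620)) = √(((33 + 2*625)*111 - 314) + 2600*384400/1114) = √(((33 + 1250)*111 - 314) + 2600*384400*(1/1114)) = √((1283*111 - 314) + 499720000/557) = √((142413 - 314) + 499720000/557) = √(142099 + 499720000/557) = √(578869143/557) = √322430112651/557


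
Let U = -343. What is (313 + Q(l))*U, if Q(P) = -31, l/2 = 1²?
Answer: -96726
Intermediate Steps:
l = 2 (l = 2*1² = 2*1 = 2)
(313 + Q(l))*U = (313 - 31)*(-343) = 282*(-343) = -96726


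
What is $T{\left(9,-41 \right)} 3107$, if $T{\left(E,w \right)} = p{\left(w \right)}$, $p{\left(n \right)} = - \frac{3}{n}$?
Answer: $\frac{9321}{41} \approx 227.34$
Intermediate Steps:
$T{\left(E,w \right)} = - \frac{3}{w}$
$T{\left(9,-41 \right)} 3107 = - \frac{3}{-41} \cdot 3107 = \left(-3\right) \left(- \frac{1}{41}\right) 3107 = \frac{3}{41} \cdot 3107 = \frac{9321}{41}$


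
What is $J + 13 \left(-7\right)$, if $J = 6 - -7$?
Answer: $-78$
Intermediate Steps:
$J = 13$ ($J = 6 + 7 = 13$)
$J + 13 \left(-7\right) = 13 + 13 \left(-7\right) = 13 - 91 = -78$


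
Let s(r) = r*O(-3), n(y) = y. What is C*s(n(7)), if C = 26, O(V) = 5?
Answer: 910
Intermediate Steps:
s(r) = 5*r (s(r) = r*5 = 5*r)
C*s(n(7)) = 26*(5*7) = 26*35 = 910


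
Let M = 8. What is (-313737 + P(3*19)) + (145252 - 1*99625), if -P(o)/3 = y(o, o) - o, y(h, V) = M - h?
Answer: -267792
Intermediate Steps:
y(h, V) = 8 - h
P(o) = -24 + 6*o (P(o) = -3*((8 - o) - o) = -3*(8 - 2*o) = -24 + 6*o)
(-313737 + P(3*19)) + (145252 - 1*99625) = (-313737 + (-24 + 6*(3*19))) + (145252 - 1*99625) = (-313737 + (-24 + 6*57)) + (145252 - 99625) = (-313737 + (-24 + 342)) + 45627 = (-313737 + 318) + 45627 = -313419 + 45627 = -267792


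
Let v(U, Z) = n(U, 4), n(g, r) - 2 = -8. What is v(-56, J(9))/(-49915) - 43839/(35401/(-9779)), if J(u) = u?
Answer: 21398639628021/1767040915 ≈ 12110.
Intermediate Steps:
n(g, r) = -6 (n(g, r) = 2 - 8 = -6)
v(U, Z) = -6
v(-56, J(9))/(-49915) - 43839/(35401/(-9779)) = -6/(-49915) - 43839/(35401/(-9779)) = -6*(-1/49915) - 43839/(35401*(-1/9779)) = 6/49915 - 43839/(-35401/9779) = 6/49915 - 43839*(-9779/35401) = 6/49915 + 428701581/35401 = 21398639628021/1767040915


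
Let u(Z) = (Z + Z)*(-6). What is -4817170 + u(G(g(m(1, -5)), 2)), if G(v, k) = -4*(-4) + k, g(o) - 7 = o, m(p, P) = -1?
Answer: -4817386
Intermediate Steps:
g(o) = 7 + o
G(v, k) = 16 + k
u(Z) = -12*Z (u(Z) = (2*Z)*(-6) = -12*Z)
-4817170 + u(G(g(m(1, -5)), 2)) = -4817170 - 12*(16 + 2) = -4817170 - 12*18 = -4817170 - 216 = -4817386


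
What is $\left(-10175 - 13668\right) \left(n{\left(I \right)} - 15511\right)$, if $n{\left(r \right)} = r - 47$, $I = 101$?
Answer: $368541251$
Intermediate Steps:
$n{\left(r \right)} = -47 + r$
$\left(-10175 - 13668\right) \left(n{\left(I \right)} - 15511\right) = \left(-10175 - 13668\right) \left(\left(-47 + 101\right) - 15511\right) = - 23843 \left(54 - 15511\right) = \left(-23843\right) \left(-15457\right) = 368541251$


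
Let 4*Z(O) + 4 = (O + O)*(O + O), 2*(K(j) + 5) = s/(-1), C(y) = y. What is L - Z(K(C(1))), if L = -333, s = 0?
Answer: -357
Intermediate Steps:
K(j) = -5 (K(j) = -5 + (0/(-1))/2 = -5 + (0*(-1))/2 = -5 + (½)*0 = -5 + 0 = -5)
Z(O) = -1 + O² (Z(O) = -1 + ((O + O)*(O + O))/4 = -1 + ((2*O)*(2*O))/4 = -1 + (4*O²)/4 = -1 + O²)
L - Z(K(C(1))) = -333 - (-1 + (-5)²) = -333 - (-1 + 25) = -333 - 1*24 = -333 - 24 = -357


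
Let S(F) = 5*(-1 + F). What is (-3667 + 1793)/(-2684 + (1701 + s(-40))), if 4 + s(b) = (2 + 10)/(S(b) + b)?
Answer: 459130/241827 ≈ 1.8986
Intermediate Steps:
S(F) = -5 + 5*F
s(b) = -4 + 12/(-5 + 6*b) (s(b) = -4 + (2 + 10)/((-5 + 5*b) + b) = -4 + 12/(-5 + 6*b))
(-3667 + 1793)/(-2684 + (1701 + s(-40))) = (-3667 + 1793)/(-2684 + (1701 + 8*(4 - 3*(-40))/(-5 + 6*(-40)))) = -1874/(-2684 + (1701 + 8*(4 + 120)/(-5 - 240))) = -1874/(-2684 + (1701 + 8*124/(-245))) = -1874/(-2684 + (1701 + 8*(-1/245)*124)) = -1874/(-2684 + (1701 - 992/245)) = -1874/(-2684 + 415753/245) = -1874/(-241827/245) = -1874*(-245/241827) = 459130/241827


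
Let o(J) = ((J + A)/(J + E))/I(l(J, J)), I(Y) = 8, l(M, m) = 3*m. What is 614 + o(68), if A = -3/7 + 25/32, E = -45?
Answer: 25321935/41216 ≈ 614.37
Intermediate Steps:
A = 79/224 (A = -3*1/7 + 25*(1/32) = -3/7 + 25/32 = 79/224 ≈ 0.35268)
o(J) = (79/224 + J)/(8*(-45 + J)) (o(J) = ((J + 79/224)/(J - 45))/8 = ((79/224 + J)/(-45 + J))*(1/8) = (79/224 + J)/(8*(-45 + J)))
614 + o(68) = 614 + (79 + 224*68)/(1792*(-45 + 68)) = 614 + (1/1792)*(79 + 15232)/23 = 614 + (1/1792)*(1/23)*15311 = 614 + 15311/41216 = 25321935/41216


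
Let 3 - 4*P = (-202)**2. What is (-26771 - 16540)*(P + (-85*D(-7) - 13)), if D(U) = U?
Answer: 1666304103/4 ≈ 4.1658e+8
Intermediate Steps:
P = -40801/4 (P = 3/4 - 1/4*(-202)**2 = 3/4 - 1/4*40804 = 3/4 - 10201 = -40801/4 ≈ -10200.)
(-26771 - 16540)*(P + (-85*D(-7) - 13)) = (-26771 - 16540)*(-40801/4 + (-85*(-7) - 13)) = -43311*(-40801/4 + (595 - 13)) = -43311*(-40801/4 + 582) = -43311*(-38473/4) = 1666304103/4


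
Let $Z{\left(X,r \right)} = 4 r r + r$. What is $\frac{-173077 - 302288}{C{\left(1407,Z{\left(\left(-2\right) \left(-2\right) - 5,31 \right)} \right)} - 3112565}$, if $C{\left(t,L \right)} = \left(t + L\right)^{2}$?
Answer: $- \frac{475365}{24786959} \approx -0.019178$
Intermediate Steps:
$Z{\left(X,r \right)} = r + 4 r^{2}$ ($Z{\left(X,r \right)} = 4 r^{2} + r = r + 4 r^{2}$)
$C{\left(t,L \right)} = \left(L + t\right)^{2}$
$\frac{-173077 - 302288}{C{\left(1407,Z{\left(\left(-2\right) \left(-2\right) - 5,31 \right)} \right)} - 3112565} = \frac{-173077 - 302288}{\left(31 \left(1 + 4 \cdot 31\right) + 1407\right)^{2} - 3112565} = - \frac{475365}{\left(31 \left(1 + 124\right) + 1407\right)^{2} - 3112565} = - \frac{475365}{\left(31 \cdot 125 + 1407\right)^{2} - 3112565} = - \frac{475365}{\left(3875 + 1407\right)^{2} - 3112565} = - \frac{475365}{5282^{2} - 3112565} = - \frac{475365}{27899524 - 3112565} = - \frac{475365}{24786959}$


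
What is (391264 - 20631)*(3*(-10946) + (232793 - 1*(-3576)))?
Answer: 75435305123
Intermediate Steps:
(391264 - 20631)*(3*(-10946) + (232793 - 1*(-3576))) = 370633*(-32838 + (232793 + 3576)) = 370633*(-32838 + 236369) = 370633*203531 = 75435305123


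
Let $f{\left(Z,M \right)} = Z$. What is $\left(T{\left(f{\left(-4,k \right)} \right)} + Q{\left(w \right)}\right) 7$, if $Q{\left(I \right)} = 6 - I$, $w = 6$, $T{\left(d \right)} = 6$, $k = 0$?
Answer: $42$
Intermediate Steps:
$\left(T{\left(f{\left(-4,k \right)} \right)} + Q{\left(w \right)}\right) 7 = \left(6 + \left(6 - 6\right)\right) 7 = \left(6 + 0\right) 7 = 6 \cdot 7 = 42$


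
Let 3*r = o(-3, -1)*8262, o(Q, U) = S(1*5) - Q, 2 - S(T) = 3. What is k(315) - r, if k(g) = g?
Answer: -5193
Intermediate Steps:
S(T) = -1 (S(T) = 2 - 1*3 = 2 - 3 = -1)
o(Q, U) = -1 - Q
r = 5508 (r = ((-1 - 1*(-3))*8262)/3 = ((-1 + 3)*8262)/3 = (2*8262)/3 = (⅓)*16524 = 5508)
k(315) - r = 315 - 1*5508 = 315 - 5508 = -5193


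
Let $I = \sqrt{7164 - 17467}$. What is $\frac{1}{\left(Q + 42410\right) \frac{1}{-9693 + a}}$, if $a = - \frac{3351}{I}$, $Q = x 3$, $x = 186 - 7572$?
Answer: $- \frac{9693}{20252} + \frac{3351 i \sqrt{10303}}{208656356} \approx -0.47862 + 0.0016301 i$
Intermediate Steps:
$I = i \sqrt{10303}$ ($I = \sqrt{-10303} = i \sqrt{10303} \approx 101.5 i$)
$x = -7386$ ($x = 186 - 7572 = -7386$)
$Q = -22158$ ($Q = \left(-7386\right) 3 = -22158$)
$a = \frac{3351 i \sqrt{10303}}{10303}$ ($a = - \frac{3351}{i \sqrt{10303}} = - 3351 \left(- \frac{i \sqrt{10303}}{10303}\right) = \frac{3351 i \sqrt{10303}}{10303} \approx 33.014 i$)
$\frac{1}{\left(Q + 42410\right) \frac{1}{-9693 + a}} = \frac{1}{\left(-22158 + 42410\right) \frac{1}{-9693 + \frac{3351 i \sqrt{10303}}{10303}}} = \frac{1}{20252 \frac{1}{-9693 + \frac{3351 i \sqrt{10303}}{10303}}} = - \frac{9693}{20252} + \frac{3351 i \sqrt{10303}}{208656356}$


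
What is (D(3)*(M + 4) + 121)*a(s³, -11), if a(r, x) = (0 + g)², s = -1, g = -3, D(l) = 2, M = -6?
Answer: 1053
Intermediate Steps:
a(r, x) = 9 (a(r, x) = (0 - 3)² = (-3)² = 9)
(D(3)*(M + 4) + 121)*a(s³, -11) = (2*(-6 + 4) + 121)*9 = (2*(-2) + 121)*9 = (-4 + 121)*9 = 117*9 = 1053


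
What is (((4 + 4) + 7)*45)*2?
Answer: 1350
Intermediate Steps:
(((4 + 4) + 7)*45)*2 = ((8 + 7)*45)*2 = (15*45)*2 = 675*2 = 1350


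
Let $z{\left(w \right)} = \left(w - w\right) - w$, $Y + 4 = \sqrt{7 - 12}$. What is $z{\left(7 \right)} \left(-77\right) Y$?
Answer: $-2156 + 539 i \sqrt{5} \approx -2156.0 + 1205.2 i$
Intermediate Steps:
$Y = -4 + i \sqrt{5}$ ($Y = -4 + \sqrt{7 - 12} = -4 + \sqrt{-5} = -4 + i \sqrt{5} \approx -4.0 + 2.2361 i$)
$z{\left(w \right)} = - w$ ($z{\left(w \right)} = 0 - w = - w$)
$z{\left(7 \right)} \left(-77\right) Y = \left(-1\right) 7 \left(-77\right) \left(-4 + i \sqrt{5}\right) = \left(-7\right) \left(-77\right) \left(-4 + i \sqrt{5}\right) = 539 \left(-4 + i \sqrt{5}\right) = -2156 + 539 i \sqrt{5}$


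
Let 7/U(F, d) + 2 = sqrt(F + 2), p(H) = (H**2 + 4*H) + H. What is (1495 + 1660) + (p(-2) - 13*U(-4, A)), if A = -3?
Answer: 9538/3 + 91*I*sqrt(2)/6 ≈ 3179.3 + 21.449*I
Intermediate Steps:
p(H) = H**2 + 5*H
U(F, d) = 7/(-2 + sqrt(2 + F)) (U(F, d) = 7/(-2 + sqrt(F + 2)) = 7/(-2 + sqrt(2 + F)))
(1495 + 1660) + (p(-2) - 13*U(-4, A)) = (1495 + 1660) + (-2*(5 - 2) - 91/(-2 + sqrt(2 - 4))) = 3155 + (-2*3 - 91/(-2 + sqrt(-2))) = 3155 + (-6 - 91/(-2 + I*sqrt(2))) = 3149 - 91/(-2 + I*sqrt(2))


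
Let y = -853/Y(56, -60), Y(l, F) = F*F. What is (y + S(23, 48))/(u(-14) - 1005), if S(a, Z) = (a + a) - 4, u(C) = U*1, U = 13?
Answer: -150347/3571200 ≈ -0.042100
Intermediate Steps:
Y(l, F) = F²
u(C) = 13 (u(C) = 13*1 = 13)
y = -853/3600 (y = -853/((-60)²) = -853/3600 ≈ -0.23694)
S(a, Z) = -4 + 2*a (S(a, Z) = 2*a - 4 = -4 + 2*a)
(y + S(23, 48))/(u(-14) - 1005) = (-853/3600 + (-4 + 2*23))/(13 - 1005) = (-853/3600 + (-4 + 46))/(-992) = (-853/3600 + 42)*(-1/992) = (150347/3600)*(-1/992) = -150347/3571200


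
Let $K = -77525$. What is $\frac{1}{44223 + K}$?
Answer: $- \frac{1}{33302} \approx -3.0028 \cdot 10^{-5}$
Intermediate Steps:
$\frac{1}{44223 + K} = \frac{1}{44223 - 77525} = \frac{1}{-33302} = - \frac{1}{33302}$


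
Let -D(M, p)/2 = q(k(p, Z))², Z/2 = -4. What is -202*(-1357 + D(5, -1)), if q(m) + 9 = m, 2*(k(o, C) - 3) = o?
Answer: 291183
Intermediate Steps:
Z = -8 (Z = 2*(-4) = -8)
k(o, C) = 3 + o/2
q(m) = -9 + m
D(M, p) = -2*(-6 + p/2)² (D(M, p) = -2*(-9 + (3 + p/2))² = -2*(-6 + p/2)²)
-202*(-1357 + D(5, -1)) = -202*(-1357 - (-12 - 1)²/2) = -202*(-1357 - ½*(-13)²) = -202*(-1357 - ½*169) = -202*(-1357 - 169/2) = -202*(-2883/2) = 291183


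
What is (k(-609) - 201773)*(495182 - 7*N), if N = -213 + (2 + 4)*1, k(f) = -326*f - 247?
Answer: -1731255666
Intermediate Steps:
k(f) = -247 - 326*f
N = -207 (N = -213 + 6*1 = -213 + 6 = -207)
(k(-609) - 201773)*(495182 - 7*N) = ((-247 - 326*(-609)) - 201773)*(495182 - 7*(-207)) = ((-247 + 198534) - 201773)*(495182 + 1449) = (198287 - 201773)*496631 = -3486*496631 = -1731255666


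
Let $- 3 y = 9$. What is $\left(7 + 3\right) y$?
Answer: $-30$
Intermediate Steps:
$y = -3$ ($y = \left(- \frac{1}{3}\right) 9 = -3$)
$\left(7 + 3\right) y = \left(7 + 3\right) \left(-3\right) = 10 \left(-3\right) = -30$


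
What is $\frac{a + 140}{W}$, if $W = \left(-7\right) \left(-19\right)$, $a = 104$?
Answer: $\frac{244}{133} \approx 1.8346$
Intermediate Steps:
$W = 133$
$\frac{a + 140}{W} = \frac{104 + 140}{133} = 244 \cdot \frac{1}{133} = \frac{244}{133}$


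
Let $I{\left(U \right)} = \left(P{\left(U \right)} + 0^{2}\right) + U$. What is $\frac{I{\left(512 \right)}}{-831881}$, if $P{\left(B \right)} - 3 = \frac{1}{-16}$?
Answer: $- \frac{8239}{13310096} \approx -0.000619$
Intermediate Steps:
$P{\left(B \right)} = \frac{47}{16}$ ($P{\left(B \right)} = 3 + \frac{1}{-16} = 3 - \frac{1}{16} = \frac{47}{16}$)
$I{\left(U \right)} = \frac{47}{16} + U$ ($I{\left(U \right)} = \left(\frac{47}{16} + 0^{2}\right) + U = \left(\frac{47}{16} + 0\right) + U = \frac{47}{16} + U$)
$\frac{I{\left(512 \right)}}{-831881} = \frac{\frac{47}{16} + 512}{-831881} = \frac{8239}{16} \left(- \frac{1}{831881}\right) = - \frac{8239}{13310096}$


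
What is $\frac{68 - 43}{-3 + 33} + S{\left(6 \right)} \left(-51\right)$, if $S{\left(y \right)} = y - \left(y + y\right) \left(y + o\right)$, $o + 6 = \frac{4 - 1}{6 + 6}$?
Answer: $- \frac{913}{6} \approx -152.17$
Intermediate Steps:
$o = - \frac{23}{4}$ ($o = -6 + \frac{4 - 1}{6 + 6} = -6 + \frac{3}{12} = -6 + 3 \cdot \frac{1}{12} = -6 + \frac{1}{4} = - \frac{23}{4} \approx -5.75$)
$S{\left(y \right)} = y - 2 y \left(- \frac{23}{4} + y\right)$ ($S{\left(y \right)} = y - \left(y + y\right) \left(y - \frac{23}{4}\right) = y - 2 y \left(- \frac{23}{4} + y\right)$)
$\frac{68 - 43}{-3 + 33} + S{\left(6 \right)} \left(-51\right) = \frac{68 - 43}{-3 + 33} + \frac{1}{2} \cdot 6 \left(25 - 24\right) \left(-51\right) = \frac{25}{30} + \frac{1}{2} \cdot 6 \left(25 - 24\right) \left(-51\right) = 25 \cdot \frac{1}{30} + \frac{1}{2} \cdot 6 \cdot 1 \left(-51\right) = \frac{5}{6} + 3 \left(-51\right) = \frac{5}{6} - 153 = - \frac{913}{6}$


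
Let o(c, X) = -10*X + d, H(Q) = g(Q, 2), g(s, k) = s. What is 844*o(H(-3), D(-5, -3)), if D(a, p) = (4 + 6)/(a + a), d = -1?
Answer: 7596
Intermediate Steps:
H(Q) = Q
D(a, p) = 5/a (D(a, p) = 10/((2*a)) = 10*(1/(2*a)) = 5/a)
o(c, X) = -1 - 10*X (o(c, X) = -10*X - 1 = -1 - 10*X)
844*o(H(-3), D(-5, -3)) = 844*(-1 - 50/(-5)) = 844*(-1 - 50*(-1)/5) = 844*(-1 - 10*(-1)) = 844*(-1 + 10) = 844*9 = 7596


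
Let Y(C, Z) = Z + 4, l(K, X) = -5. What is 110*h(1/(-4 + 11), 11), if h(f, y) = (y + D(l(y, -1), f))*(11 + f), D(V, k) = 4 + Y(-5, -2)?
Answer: 145860/7 ≈ 20837.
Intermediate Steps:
Y(C, Z) = 4 + Z
D(V, k) = 6 (D(V, k) = 4 + (4 - 2) = 4 + 2 = 6)
h(f, y) = (6 + y)*(11 + f) (h(f, y) = (y + 6)*(11 + f) = (6 + y)*(11 + f))
110*h(1/(-4 + 11), 11) = 110*(66 + 6/(-4 + 11) + 11*11 + 11/(-4 + 11)) = 110*(66 + 6/7 + 121 + 11/7) = 110*(1326/7) = 145860/7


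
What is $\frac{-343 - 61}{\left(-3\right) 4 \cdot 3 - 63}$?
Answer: $\frac{404}{99} \approx 4.0808$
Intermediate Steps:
$\frac{-343 - 61}{\left(-3\right) 4 \cdot 3 - 63} = - \frac{404}{\left(-12\right) 3 - 63} = - \frac{404}{-36 - 63} = - \frac{404}{-99} = \left(-404\right) \left(- \frac{1}{99}\right) = \frac{404}{99}$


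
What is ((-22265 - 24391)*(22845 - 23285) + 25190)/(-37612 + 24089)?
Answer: -20553830/13523 ≈ -1519.9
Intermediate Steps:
((-22265 - 24391)*(22845 - 23285) + 25190)/(-37612 + 24089) = (-46656*(-440) + 25190)/(-13523) = (20528640 + 25190)*(-1/13523) = 20553830*(-1/13523) = -20553830/13523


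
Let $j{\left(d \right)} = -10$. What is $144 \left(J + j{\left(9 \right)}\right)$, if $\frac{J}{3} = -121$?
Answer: $-53712$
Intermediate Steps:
$J = -363$ ($J = 3 \left(-121\right) = -363$)
$144 \left(J + j{\left(9 \right)}\right) = 144 \left(-363 - 10\right) = 144 \left(-373\right) = -53712$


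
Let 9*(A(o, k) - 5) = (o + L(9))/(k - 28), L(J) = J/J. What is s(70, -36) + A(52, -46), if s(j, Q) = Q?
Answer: -20699/666 ≈ -31.080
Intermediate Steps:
L(J) = 1
A(o, k) = 5 + (1 + o)/(9*(-28 + k)) (A(o, k) = 5 + ((o + 1)/(k - 28))/9 = 5 + ((1 + o)/(-28 + k))/9 = 5 + (1 + o)/(9*(-28 + k)))
s(70, -36) + A(52, -46) = -36 + (-1259 + 52 + 45*(-46))/(9*(-28 - 46)) = -36 + (1/9)*(-1259 + 52 - 2070)/(-74) = -36 + (1/9)*(-1/74)*(-3277) = -36 + 3277/666 = -20699/666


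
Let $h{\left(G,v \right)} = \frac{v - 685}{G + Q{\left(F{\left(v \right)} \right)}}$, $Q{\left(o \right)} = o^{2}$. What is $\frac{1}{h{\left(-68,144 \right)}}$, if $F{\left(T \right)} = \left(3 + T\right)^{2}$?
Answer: $- \frac{466948813}{541} \approx -8.6312 \cdot 10^{5}$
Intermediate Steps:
$h{\left(G,v \right)} = \frac{-685 + v}{G + \left(3 + v\right)^{4}}$ ($h{\left(G,v \right)} = \frac{v - 685}{G + \left(\left(3 + v\right)^{2}\right)^{2}} = \frac{-685 + v}{G + \left(3 + v\right)^{4}}$)
$\frac{1}{h{\left(-68,144 \right)}} = \frac{1}{\frac{1}{-68 + \left(3 + 144\right)^{4}} \left(-685 + 144\right)} = \frac{1}{\frac{1}{-68 + 147^{4}} \left(-541\right)} = \frac{1}{\frac{1}{-68 + 466948881} \left(-541\right)} = \frac{1}{\frac{1}{466948813} \left(-541\right)} = \frac{1}{- \frac{541}{466948813}} = - \frac{466948813}{541}$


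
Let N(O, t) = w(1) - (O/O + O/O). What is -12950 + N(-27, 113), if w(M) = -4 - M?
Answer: -12957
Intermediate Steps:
N(O, t) = -7 (N(O, t) = (-4 - 1*1) - (O/O + O/O) = (-4 - 1) - (1 + 1) = -5 - 1*2 = -5 - 2 = -7)
-12950 + N(-27, 113) = -12950 - 7 = -12957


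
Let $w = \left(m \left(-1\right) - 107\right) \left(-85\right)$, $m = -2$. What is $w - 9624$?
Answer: $-699$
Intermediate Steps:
$w = 8925$ ($w = \left(\left(-2\right) \left(-1\right) - 107\right) \left(-85\right) = \left(2 - 107\right) \left(-85\right) = \left(-105\right) \left(-85\right) = 8925$)
$w - 9624 = 8925 - 9624 = -699$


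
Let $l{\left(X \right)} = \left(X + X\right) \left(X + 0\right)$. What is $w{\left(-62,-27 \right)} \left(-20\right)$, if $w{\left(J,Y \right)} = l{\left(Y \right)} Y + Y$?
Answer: $787860$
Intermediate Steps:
$l{\left(X \right)} = 2 X^{2}$ ($l{\left(X \right)} = 2 X X = 2 X^{2}$)
$w{\left(J,Y \right)} = Y + 2 Y^{3}$ ($w{\left(J,Y \right)} = 2 Y^{2} Y + Y = 2 Y^{3} + Y = Y + 2 Y^{3}$)
$w{\left(-62,-27 \right)} \left(-20\right) = \left(-27 + 2 \left(-27\right)^{3}\right) \left(-20\right) = \left(-27 + 2 \left(-19683\right)\right) \left(-20\right) = \left(-27 - 39366\right) \left(-20\right) = \left(-39393\right) \left(-20\right) = 787860$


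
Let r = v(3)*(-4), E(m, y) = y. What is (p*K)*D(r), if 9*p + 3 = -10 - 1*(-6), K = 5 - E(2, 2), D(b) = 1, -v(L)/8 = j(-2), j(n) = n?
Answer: -7/3 ≈ -2.3333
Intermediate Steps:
v(L) = 16 (v(L) = -8*(-2) = 16)
r = -64 (r = 16*(-4) = -64)
K = 3 (K = 5 - 1*2 = 5 - 2 = 3)
p = -7/9 (p = -1/3 + (-10 - 1*(-6))/9 = -1/3 + (-10 + 6)/9 = -1/3 + (1/9)*(-4) = -1/3 - 4/9 = -7/9 ≈ -0.77778)
(p*K)*D(r) = -7/9*3*1 = -7/3*1 = -7/3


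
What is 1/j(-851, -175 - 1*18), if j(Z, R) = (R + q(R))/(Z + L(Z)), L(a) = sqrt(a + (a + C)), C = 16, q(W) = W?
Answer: 851/386 - I*sqrt(1686)/386 ≈ 2.2047 - 0.10638*I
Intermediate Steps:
L(a) = sqrt(16 + 2*a) (L(a) = sqrt(a + (a + 16)) = sqrt(a + (16 + a)) = sqrt(16 + 2*a))
j(Z, R) = 2*R/(Z + sqrt(16 + 2*Z)) (j(Z, R) = (R + R)/(Z + sqrt(16 + 2*Z)) = (2*R)/(Z + sqrt(16 + 2*Z)) = 2*R/(Z + sqrt(16 + 2*Z)))
1/j(-851, -175 - 1*18) = 1/(2*(-175 - 1*18)/(-851 + sqrt(2)*sqrt(8 - 851))) = 1/(2*(-175 - 18)/(-851 + sqrt(2)*sqrt(-843))) = 1/(2*(-193)/(-851 + sqrt(2)*(I*sqrt(843)))) = 1/(2*(-193)/(-851 + I*sqrt(1686))) = 1/(-386/(-851 + I*sqrt(1686))) = 851/386 - I*sqrt(1686)/386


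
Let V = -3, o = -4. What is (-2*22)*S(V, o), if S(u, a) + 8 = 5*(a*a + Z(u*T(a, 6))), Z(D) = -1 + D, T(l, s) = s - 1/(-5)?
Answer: 1144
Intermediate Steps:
T(l, s) = ⅕ + s (T(l, s) = s - 1*(-⅕) = s + ⅕ = ⅕ + s)
S(u, a) = -13 + 5*a² + 31*u (S(u, a) = -8 + 5*(a*a + (-1 + u*(⅕ + 6))) = -8 + 5*(a² + (-1 + u*(31/5))) = -8 + 5*(a² + (-1 + 31*u/5)) = -8 + 5*(-1 + a² + 31*u/5) = -8 + (-5 + 5*a² + 31*u) = -13 + 5*a² + 31*u)
(-2*22)*S(V, o) = (-2*22)*(-13 + 5*(-4)² + 31*(-3)) = -44*(-13 + 5*16 - 93) = -44*(-13 + 80 - 93) = -44*(-26) = 1144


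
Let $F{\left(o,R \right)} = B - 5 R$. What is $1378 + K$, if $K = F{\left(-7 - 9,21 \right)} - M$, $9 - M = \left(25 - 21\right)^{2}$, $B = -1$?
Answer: $1279$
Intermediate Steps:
$F{\left(o,R \right)} = -1 - 5 R$
$M = -7$ ($M = 9 - \left(25 - 21\right)^{2} = 9 - 4^{2} = 9 - 16 = -7$)
$K = -99$ ($K = \left(-1 - 105\right) - -7 = \left(-1 - 105\right) + 7 = -106 + 7 = -99$)
$1378 + K = 1378 - 99 = 1279$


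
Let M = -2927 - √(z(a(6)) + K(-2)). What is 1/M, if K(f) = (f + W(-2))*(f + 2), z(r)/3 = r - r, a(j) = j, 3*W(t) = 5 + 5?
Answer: -1/2927 ≈ -0.00034165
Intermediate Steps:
W(t) = 10/3 (W(t) = (5 + 5)/3 = (⅓)*10 = 10/3)
z(r) = 0 (z(r) = 3*(r - r) = 3*0 = 0)
K(f) = (2 + f)*(10/3 + f) (K(f) = (f + 10/3)*(f + 2) = (10/3 + f)*(2 + f) = (2 + f)*(10/3 + f))
M = -2927 (M = -2927 - √(0 + (20/3 + (-2)² + (16/3)*(-2))) = -2927 - √(0 + (20/3 + 4 - 32/3)) = -2927 - √(0 + 0) = -2927 - √0 = -2927 - 1*0 = -2927 + 0 = -2927)
1/M = 1/(-2927) = -1/2927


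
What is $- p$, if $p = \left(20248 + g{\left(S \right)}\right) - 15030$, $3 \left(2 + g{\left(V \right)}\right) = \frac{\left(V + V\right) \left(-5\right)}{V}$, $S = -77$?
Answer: $- \frac{15638}{3} \approx -5212.7$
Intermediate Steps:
$g{\left(V \right)} = - \frac{16}{3}$ ($g{\left(V \right)} = -2 + \frac{\left(V + V\right) \left(-5\right) \frac{1}{V}}{3} = -2 + \frac{2 V \left(-5\right) \frac{1}{V}}{3} = -2 + \frac{- 10 V \frac{1}{V}}{3} = -2 + \frac{1}{3} \left(-10\right) = -2 - \frac{10}{3} = - \frac{16}{3}$)
$p = \frac{15638}{3}$ ($p = \left(20248 - \frac{16}{3}\right) - 15030 = \frac{60728}{3} - 15030 = \frac{15638}{3} \approx 5212.7$)
$- p = \left(-1\right) \frac{15638}{3} = - \frac{15638}{3}$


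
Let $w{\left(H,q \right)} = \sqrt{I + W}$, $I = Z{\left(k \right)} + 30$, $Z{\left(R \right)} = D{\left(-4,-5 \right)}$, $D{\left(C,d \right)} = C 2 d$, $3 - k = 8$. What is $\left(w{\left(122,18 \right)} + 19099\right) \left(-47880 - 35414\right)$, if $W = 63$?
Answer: $-1590832106 - 83294 \sqrt{133} \approx -1.5918 \cdot 10^{9}$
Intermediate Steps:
$k = -5$ ($k = 3 - 8 = -5$)
$D{\left(C,d \right)} = 2 C d$
$Z{\left(R \right)} = 40$ ($Z{\left(R \right)} = 2 \left(-4\right) \left(-5\right) = 40$)
$I = 70$ ($I = 40 + 30 = 70$)
$w{\left(H,q \right)} = \sqrt{133}$ ($w{\left(H,q \right)} = \sqrt{70 + 63} = \sqrt{133}$)
$\left(w{\left(122,18 \right)} + 19099\right) \left(-47880 - 35414\right) = \left(\sqrt{133} + 19099\right) \left(-47880 - 35414\right) = \left(19099 + \sqrt{133}\right) \left(-83294\right) = -1590832106 - 83294 \sqrt{133}$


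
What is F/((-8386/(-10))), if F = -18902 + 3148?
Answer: -78770/4193 ≈ -18.786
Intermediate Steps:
F = -15754
F/((-8386/(-10))) = -15754/(-8386/(-10)) = -15754/((-⅒*(-8386))) = -15754/4193/5 = -15754*5/4193 = -78770/4193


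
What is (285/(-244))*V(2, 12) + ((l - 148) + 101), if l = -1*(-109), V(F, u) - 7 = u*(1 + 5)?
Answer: -7387/244 ≈ -30.275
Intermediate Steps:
V(F, u) = 7 + 6*u (V(F, u) = 7 + u*(1 + 5) = 7 + u*6 = 7 + 6*u)
l = 109
(285/(-244))*V(2, 12) + ((l - 148) + 101) = (285/(-244))*(7 + 6*12) + ((109 - 148) + 101) = (285*(-1/244))*(7 + 72) + (-39 + 101) = -285/244*79 + 62 = -22515/244 + 62 = -7387/244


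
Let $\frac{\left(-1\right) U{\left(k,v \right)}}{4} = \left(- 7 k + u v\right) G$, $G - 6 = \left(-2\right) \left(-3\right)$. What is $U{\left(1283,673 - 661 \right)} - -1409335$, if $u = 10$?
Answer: $1834663$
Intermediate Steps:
$G = 12$ ($G = 6 - -6 = 6 + 6 = 12$)
$U{\left(k,v \right)} = - 480 v + 336 k$ ($U{\left(k,v \right)} = - 4 \left(- 7 k + 10 v\right) 12 = - 4 \left(- 84 k + 120 v\right) = - 480 v + 336 k$)
$U{\left(1283,673 - 661 \right)} - -1409335 = \left(- 480 \left(673 - 661\right) + 336 \cdot 1283\right) - -1409335 = \left(\left(-480\right) 12 + 431088\right) + 1409335 = \left(-5760 + 431088\right) + 1409335 = 425328 + 1409335 = 1834663$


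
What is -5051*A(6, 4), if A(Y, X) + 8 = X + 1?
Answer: 15153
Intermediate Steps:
A(Y, X) = -7 + X (A(Y, X) = -8 + (X + 1) = -8 + (1 + X) = -7 + X)
-5051*A(6, 4) = -5051*(-7 + 4) = -5051*(-3) = 15153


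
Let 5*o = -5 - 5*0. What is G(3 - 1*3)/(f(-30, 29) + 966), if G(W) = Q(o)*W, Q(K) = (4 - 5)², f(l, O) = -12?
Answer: 0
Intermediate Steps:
o = -1 (o = (-5 - 5*0)/5 = (-5 + 0)/5 = (⅕)*(-5) = -1)
Q(K) = 1 (Q(K) = (-1)² = 1)
G(W) = W (G(W) = 1*W = W)
G(3 - 1*3)/(f(-30, 29) + 966) = (3 - 1*3)/(-12 + 966) = (3 - 3)/954 = (1/954)*0 = 0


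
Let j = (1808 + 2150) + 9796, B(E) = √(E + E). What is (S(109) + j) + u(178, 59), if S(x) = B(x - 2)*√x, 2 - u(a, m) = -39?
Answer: 13795 + √23326 ≈ 13948.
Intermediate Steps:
u(a, m) = 41 (u(a, m) = 2 - 1*(-39) = 2 + 39 = 41)
B(E) = √2*√E (B(E) = √(2*E) = √2*√E)
j = 13754 (j = 3958 + 9796 = 13754)
S(x) = √2*√x*√(-2 + x) (S(x) = (√2*√(x - 2))*√x = (√2*√(-2 + x))*√x = √2*√x*√(-2 + x))
(S(109) + j) + u(178, 59) = (√2*√109*√(-2 + 109) + 13754) + 41 = (√2*√109*√107 + 13754) + 41 = (√23326 + 13754) + 41 = (13754 + √23326) + 41 = 13795 + √23326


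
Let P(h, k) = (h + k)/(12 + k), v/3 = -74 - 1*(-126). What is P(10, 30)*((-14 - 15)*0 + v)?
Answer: 1040/7 ≈ 148.57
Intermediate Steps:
v = 156 (v = 3*(-74 - 1*(-126)) = 3*(-74 + 126) = 3*52 = 156)
P(h, k) = (h + k)/(12 + k)
P(10, 30)*((-14 - 15)*0 + v) = ((10 + 30)/(12 + 30))*((-14 - 15)*0 + 156) = (40/42)*(-29*0 + 156) = ((1/42)*40)*(0 + 156) = (20/21)*156 = 1040/7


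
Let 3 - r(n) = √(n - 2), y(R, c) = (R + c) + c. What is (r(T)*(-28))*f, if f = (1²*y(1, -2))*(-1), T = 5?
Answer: -252 + 84*√3 ≈ -106.51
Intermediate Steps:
y(R, c) = R + 2*c
r(n) = 3 - √(-2 + n) (r(n) = 3 - √(n - 2) = 3 - √(-2 + n))
f = 3 (f = (1²*(1 + 2*(-2)))*(-1) = (1*(1 - 4))*(-1) = (1*(-3))*(-1) = -3*(-1) = 3)
(r(T)*(-28))*f = ((3 - √(-2 + 5))*(-28))*3 = ((3 - √3)*(-28))*3 = (-84 + 28*√3)*3 = -252 + 84*√3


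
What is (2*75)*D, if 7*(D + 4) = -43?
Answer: -10650/7 ≈ -1521.4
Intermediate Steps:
D = -71/7 (D = -4 + (⅐)*(-43) = -4 - 43/7 = -71/7 ≈ -10.143)
(2*75)*D = (2*75)*(-71/7) = 150*(-71/7) = -10650/7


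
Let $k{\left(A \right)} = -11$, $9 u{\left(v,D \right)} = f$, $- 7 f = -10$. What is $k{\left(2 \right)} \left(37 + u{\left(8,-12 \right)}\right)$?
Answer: $- \frac{25751}{63} \approx -408.75$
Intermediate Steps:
$f = \frac{10}{7}$ ($f = \left(- \frac{1}{7}\right) \left(-10\right) = \frac{10}{7} \approx 1.4286$)
$u{\left(v,D \right)} = \frac{10}{63}$ ($u{\left(v,D \right)} = \frac{1}{9} \cdot \frac{10}{7} = \frac{10}{63}$)
$k{\left(2 \right)} \left(37 + u{\left(8,-12 \right)}\right) = - 11 \left(37 + \frac{10}{63}\right) = \left(-11\right) \frac{2341}{63} = - \frac{25751}{63}$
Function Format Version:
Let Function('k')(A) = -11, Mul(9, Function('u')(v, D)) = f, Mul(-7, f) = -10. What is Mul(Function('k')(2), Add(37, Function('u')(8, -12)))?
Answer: Rational(-25751, 63) ≈ -408.75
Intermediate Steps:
f = Rational(10, 7) (f = Mul(Rational(-1, 7), -10) = Rational(10, 7) ≈ 1.4286)
Function('u')(v, D) = Rational(10, 63) (Function('u')(v, D) = Mul(Rational(1, 9), Rational(10, 7)) = Rational(10, 63))
Mul(Function('k')(2), Add(37, Function('u')(8, -12))) = Mul(-11, Add(37, Rational(10, 63))) = Mul(-11, Rational(2341, 63)) = Rational(-25751, 63)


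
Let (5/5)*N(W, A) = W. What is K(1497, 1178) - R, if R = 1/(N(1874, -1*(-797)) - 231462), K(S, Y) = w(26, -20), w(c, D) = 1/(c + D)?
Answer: 114797/688764 ≈ 0.16667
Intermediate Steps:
N(W, A) = W
w(c, D) = 1/(D + c)
K(S, Y) = ⅙ (K(S, Y) = 1/(-20 + 26) = 1/6 = ⅙)
R = -1/229588 (R = 1/(1874 - 231462) = 1/(-229588) = -1/229588 ≈ -4.3556e-6)
K(1497, 1178) - R = ⅙ - 1*(-1/229588) = ⅙ + 1/229588 = 114797/688764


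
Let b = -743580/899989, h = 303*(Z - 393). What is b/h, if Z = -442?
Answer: 49572/15180114463 ≈ 3.2656e-6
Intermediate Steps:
h = -253005 (h = 303*(-442 - 393) = 303*(-835) = -253005)
b = -743580/899989 (b = -743580*1/899989 = -743580/899989 ≈ -0.82621)
b/h = -743580/899989/(-253005) = -743580/899989*(-1/253005) = 49572/15180114463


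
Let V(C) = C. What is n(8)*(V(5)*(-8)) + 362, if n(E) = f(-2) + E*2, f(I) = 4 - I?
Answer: -518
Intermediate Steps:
n(E) = 6 + 2*E (n(E) = (4 - 1*(-2)) + E*2 = (4 + 2) + 2*E = 6 + 2*E)
n(8)*(V(5)*(-8)) + 362 = (6 + 2*8)*(5*(-8)) + 362 = (6 + 16)*(-40) + 362 = 22*(-40) + 362 = -880 + 362 = -518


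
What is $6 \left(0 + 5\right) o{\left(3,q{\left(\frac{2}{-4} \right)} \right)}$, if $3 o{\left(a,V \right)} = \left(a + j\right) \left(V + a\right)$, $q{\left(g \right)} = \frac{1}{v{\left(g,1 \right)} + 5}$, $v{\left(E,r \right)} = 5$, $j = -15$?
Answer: $-372$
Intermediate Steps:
$q{\left(g \right)} = \frac{1}{10}$ ($q{\left(g \right)} = \frac{1}{5 + 5} = \frac{1}{10}$)
$o{\left(a,V \right)} = \frac{\left(-15 + a\right) \left(V + a\right)}{3}$ ($o{\left(a,V \right)} = \frac{\left(a - 15\right) \left(V + a\right)}{3} = \frac{\left(-15 + a\right) \left(V + a\right)}{3}$)
$6 \left(0 + 5\right) o{\left(3,q{\left(\frac{2}{-4} \right)} \right)} = 6 \left(0 + 5\right) \left(\left(-5\right) \frac{1}{10} - 15 + \frac{3^{2}}{3} + \frac{1}{3} \cdot \frac{1}{10} \cdot 3\right) = 6 \cdot 5 \left(- \frac{1}{2} - 15 + \frac{1}{3} \cdot 9 + \frac{1}{10}\right) = 30 \left(- \frac{1}{2} - 15 + 3 + \frac{1}{10}\right) = 30 \left(- \frac{62}{5}\right) = -372$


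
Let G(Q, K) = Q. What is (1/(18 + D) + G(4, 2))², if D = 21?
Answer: 24649/1521 ≈ 16.206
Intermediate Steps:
(1/(18 + D) + G(4, 2))² = (1/(18 + 21) + 4)² = (1/39 + 4)² = (157/39)² = 24649/1521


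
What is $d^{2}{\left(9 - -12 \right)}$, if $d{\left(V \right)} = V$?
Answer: $441$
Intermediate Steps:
$d^{2}{\left(9 - -12 \right)} = \left(9 - -12\right)^{2} = \left(9 + 12\right)^{2} = 21^{2} = 441$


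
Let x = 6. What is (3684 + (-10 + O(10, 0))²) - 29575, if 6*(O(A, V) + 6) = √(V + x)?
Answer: -25891 + (96 - √6)²/36 ≈ -25648.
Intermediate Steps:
O(A, V) = -6 + √(6 + V)/6 (O(A, V) = -6 + √(V + 6)/6 = -6 + √(6 + V)/6)
(3684 + (-10 + O(10, 0))²) - 29575 = (3684 + (-10 + (-6 + √(6 + 0)/6))²) - 29575 = (3684 + (-10 + (-6 + √6/6))²) - 29575 = (3684 + (-16 + √6/6)²) - 29575 = -25891 + (-16 + √6/6)²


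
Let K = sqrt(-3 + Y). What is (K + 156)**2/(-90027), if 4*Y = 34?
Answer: -(312 + sqrt(22))**2/360108 ≈ -0.27851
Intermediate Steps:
Y = 17/2 (Y = (1/4)*34 = 17/2 ≈ 8.5000)
K = sqrt(22)/2 (K = sqrt(-3 + 17/2) = sqrt(11/2) = sqrt(22)/2 ≈ 2.3452)
(K + 156)**2/(-90027) = (sqrt(22)/2 + 156)**2/(-90027) = (156 + sqrt(22)/2)**2*(-1/90027) = -(156 + sqrt(22)/2)**2/90027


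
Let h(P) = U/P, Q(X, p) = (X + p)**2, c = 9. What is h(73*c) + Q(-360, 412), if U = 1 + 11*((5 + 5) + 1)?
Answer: 1776650/657 ≈ 2704.2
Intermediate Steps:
U = 122 (U = 1 + 11*(10 + 1) = 1 + 11*11 = 1 + 121 = 122)
h(P) = 122/P
h(73*c) + Q(-360, 412) = 122/((73*9)) + (-360 + 412)**2 = 122/657 + 52**2 = 122*(1/657) + 2704 = 122/657 + 2704 = 1776650/657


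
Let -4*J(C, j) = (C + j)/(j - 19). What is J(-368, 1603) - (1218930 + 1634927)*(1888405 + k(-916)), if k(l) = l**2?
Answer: -49318053314601107/6336 ≈ -7.7838e+12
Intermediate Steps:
J(C, j) = -(C + j)/(4*(-19 + j)) (J(C, j) = -(C + j)/(4*(j - 19)) = -(C + j)/(4*(-19 + j)))
J(-368, 1603) - (1218930 + 1634927)*(1888405 + k(-916)) = (-1*(-368) - 1*1603)/(4*(-19 + 1603)) - (1218930 + 1634927)*(1888405 + (-916)**2) = (1/4)*(368 - 1603)/1584 - 2853857*(1888405 + 839056) = (1/4)*(1/1584)*(-1235) - 2853857*2727461 = -1235/6336 - 1*7783783667077 = -1235/6336 - 7783783667077 = -49318053314601107/6336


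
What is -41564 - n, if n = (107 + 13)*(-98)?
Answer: -29804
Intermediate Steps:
n = -11760 (n = 120*(-98) = -11760)
-41564 - n = -41564 - 1*(-11760) = -41564 + 11760 = -29804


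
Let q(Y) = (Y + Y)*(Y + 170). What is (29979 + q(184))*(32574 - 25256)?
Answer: 1172716818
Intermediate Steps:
q(Y) = 2*Y*(170 + Y) (q(Y) = (2*Y)*(170 + Y) = 2*Y*(170 + Y))
(29979 + q(184))*(32574 - 25256) = (29979 + 2*184*(170 + 184))*(32574 - 25256) = (29979 + 2*184*354)*7318 = (29979 + 130272)*7318 = 160251*7318 = 1172716818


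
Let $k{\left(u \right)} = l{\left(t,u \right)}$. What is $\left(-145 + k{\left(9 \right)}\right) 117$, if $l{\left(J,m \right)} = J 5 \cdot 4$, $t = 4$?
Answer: $-7605$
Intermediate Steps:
$l{\left(J,m \right)} = 20 J$ ($l{\left(J,m \right)} = 5 J 4 = 20 J$)
$k{\left(u \right)} = 80$ ($k{\left(u \right)} = 20 \cdot 4 = 80$)
$\left(-145 + k{\left(9 \right)}\right) 117 = \left(-145 + 80\right) 117 = \left(-65\right) 117 = -7605$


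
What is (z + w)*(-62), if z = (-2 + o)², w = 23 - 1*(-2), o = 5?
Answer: -2108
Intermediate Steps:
w = 25 (w = 23 + 2 = 25)
z = 9 (z = (-2 + 5)² = 3² = 9)
(z + w)*(-62) = (9 + 25)*(-62) = 34*(-62) = -2108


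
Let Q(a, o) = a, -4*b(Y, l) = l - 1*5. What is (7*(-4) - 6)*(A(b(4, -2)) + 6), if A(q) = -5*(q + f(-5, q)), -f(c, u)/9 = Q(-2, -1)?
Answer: 6307/2 ≈ 3153.5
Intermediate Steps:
b(Y, l) = 5/4 - l/4 (b(Y, l) = -(l - 1*5)/4 = -(l - 5)/4 = -(-5 + l)/4 = 5/4 - l/4)
f(c, u) = 18 (f(c, u) = -9*(-2) = 18)
A(q) = -90 - 5*q (A(q) = -5*(q + 18) = -5*(18 + q) = -90 - 5*q)
(7*(-4) - 6)*(A(b(4, -2)) + 6) = (7*(-4) - 6)*((-90 - 5*(5/4 - ¼*(-2))) + 6) = (-28 - 6)*((-90 - 5*(5/4 + ½)) + 6) = -34*((-90 - 5*7/4) + 6) = -34*((-90 - 35/4) + 6) = -34*(-395/4 + 6) = -34*(-371/4) = 6307/2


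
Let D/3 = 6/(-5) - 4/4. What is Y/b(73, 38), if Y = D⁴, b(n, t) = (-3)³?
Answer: -43923/625 ≈ -70.277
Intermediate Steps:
b(n, t) = -27
D = -33/5 (D = 3*(6/(-5) - 4/4) = 3*(6*(-⅕) - 4*¼) = 3*(-6/5 - 1) = 3*(-11/5) = -33/5 ≈ -6.6000)
Y = 1185921/625 (Y = (-33/5)⁴ = 1185921/625 ≈ 1897.5)
Y/b(73, 38) = (1185921/625)/(-27) = (1185921/625)*(-1/27) = -43923/625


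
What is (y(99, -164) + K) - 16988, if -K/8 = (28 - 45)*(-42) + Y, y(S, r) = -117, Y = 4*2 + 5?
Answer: -22921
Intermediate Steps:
Y = 13 (Y = 8 + 5 = 13)
K = -5816 (K = -8*((28 - 45)*(-42) + 13) = -8*(-17*(-42) + 13) = -8*(714 + 13) = -8*727 = -5816)
(y(99, -164) + K) - 16988 = (-117 - 5816) - 16988 = -5933 - 16988 = -22921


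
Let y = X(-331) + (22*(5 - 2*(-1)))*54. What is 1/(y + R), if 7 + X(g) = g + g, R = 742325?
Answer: 1/749972 ≈ 1.3334e-6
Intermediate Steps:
X(g) = -7 + 2*g (X(g) = -7 + (g + g) = -7 + 2*g)
y = 7647 (y = (-7 + 2*(-331)) + (22*(5 - 2*(-1)))*54 = (-7 - 662) + (22*(5 + 2))*54 = -669 + (22*7)*54 = -669 + 154*54 = -669 + 8316 = 7647)
1/(y + R) = 1/(7647 + 742325) = 1/749972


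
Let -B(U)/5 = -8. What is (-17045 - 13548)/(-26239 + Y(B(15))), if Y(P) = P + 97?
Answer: 30593/26102 ≈ 1.1721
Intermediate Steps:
B(U) = 40 (B(U) = -5*(-8) = 40)
Y(P) = 97 + P
(-17045 - 13548)/(-26239 + Y(B(15))) = (-17045 - 13548)/(-26239 + (97 + 40)) = -30593/(-26239 + 137) = -30593/(-26102) = -30593*(-1/26102) = 30593/26102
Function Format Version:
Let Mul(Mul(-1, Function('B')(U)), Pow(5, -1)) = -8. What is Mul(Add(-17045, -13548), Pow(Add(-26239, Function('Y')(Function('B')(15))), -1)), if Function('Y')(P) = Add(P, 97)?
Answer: Rational(30593, 26102) ≈ 1.1721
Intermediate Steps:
Function('B')(U) = 40 (Function('B')(U) = Mul(-5, -8) = 40)
Function('Y')(P) = Add(97, P)
Mul(Add(-17045, -13548), Pow(Add(-26239, Function('Y')(Function('B')(15))), -1)) = Mul(Add(-17045, -13548), Pow(Add(-26239, Add(97, 40)), -1)) = Mul(-30593, Pow(Add(-26239, 137), -1)) = Mul(-30593, Pow(-26102, -1)) = Mul(-30593, Rational(-1, 26102)) = Rational(30593, 26102)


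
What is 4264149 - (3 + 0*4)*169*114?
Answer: 4206351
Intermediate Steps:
4264149 - (3 + 0*4)*169*114 = 4264149 - (3 + 0)*169*114 = 4264149 - 3*169*114 = 4264149 - 507*114 = 4264149 - 1*57798 = 4264149 - 57798 = 4206351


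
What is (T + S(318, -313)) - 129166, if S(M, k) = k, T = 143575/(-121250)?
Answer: -627978893/4850 ≈ -1.2948e+5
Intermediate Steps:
T = -5743/4850 (T = 143575*(-1/121250) = -5743/4850 ≈ -1.1841)
(T + S(318, -313)) - 129166 = (-5743/4850 - 313) - 129166 = -1523793/4850 - 129166 = -627978893/4850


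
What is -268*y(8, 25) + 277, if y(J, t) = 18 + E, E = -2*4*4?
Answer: 4029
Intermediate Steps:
E = -32 (E = -8*4 = -32)
y(J, t) = -14 (y(J, t) = 18 - 32 = -14)
-268*y(8, 25) + 277 = -268*(-14) + 277 = 3752 + 277 = 4029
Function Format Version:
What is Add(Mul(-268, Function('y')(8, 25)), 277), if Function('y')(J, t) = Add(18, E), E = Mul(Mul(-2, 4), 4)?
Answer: 4029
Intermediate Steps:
E = -32 (E = Mul(-8, 4) = -32)
Function('y')(J, t) = -14 (Function('y')(J, t) = Add(18, -32) = -14)
Add(Mul(-268, Function('y')(8, 25)), 277) = Add(Mul(-268, -14), 277) = Add(3752, 277) = 4029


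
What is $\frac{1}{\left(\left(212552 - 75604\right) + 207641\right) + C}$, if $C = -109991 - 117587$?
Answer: $\frac{1}{117011} \approx 8.5462 \cdot 10^{-6}$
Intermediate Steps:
$C = -227578$ ($C = -109991 - 117587 = -227578$)
$\frac{1}{\left(\left(212552 - 75604\right) + 207641\right) + C} = \frac{1}{\left(\left(212552 - 75604\right) + 207641\right) - 227578} = \frac{1}{\left(136948 + 207641\right) - 227578} = \frac{1}{344589 - 227578} = \frac{1}{117011}$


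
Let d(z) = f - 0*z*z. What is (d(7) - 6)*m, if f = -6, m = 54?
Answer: -648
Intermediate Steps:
d(z) = -6 (d(z) = -6 - 0*z*z = -6 - 0*z = -6 - 1*0 = -6 + 0 = -6)
(d(7) - 6)*m = (-6 - 6)*54 = -12*54 = -648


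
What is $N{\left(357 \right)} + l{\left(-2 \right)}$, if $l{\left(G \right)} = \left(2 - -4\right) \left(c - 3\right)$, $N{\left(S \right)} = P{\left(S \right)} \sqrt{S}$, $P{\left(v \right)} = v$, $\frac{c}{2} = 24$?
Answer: $270 + 357 \sqrt{357} \approx 7015.3$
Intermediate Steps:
$c = 48$ ($c = 2 \cdot 24 = 48$)
$N{\left(S \right)} = S^{\frac{3}{2}}$ ($N{\left(S \right)} = S \sqrt{S} = S^{\frac{3}{2}}$)
$l{\left(G \right)} = 270$ ($l{\left(G \right)} = \left(2 - -4\right) \left(48 - 3\right) = \left(2 + 4\right) 45 = 6 \cdot 45 = 270$)
$N{\left(357 \right)} + l{\left(-2 \right)} = 357^{\frac{3}{2}} + 270 = 357 \sqrt{357} + 270 = 270 + 357 \sqrt{357}$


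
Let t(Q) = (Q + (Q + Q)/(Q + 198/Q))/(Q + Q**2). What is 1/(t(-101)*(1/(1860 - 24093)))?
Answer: 7706698900/3399 ≈ 2.2673e+6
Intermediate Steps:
t(Q) = (Q + 2*Q/(Q + 198/Q))/(Q + Q**2) (t(Q) = (Q + (2*Q)/(Q + 198/Q))/(Q + Q**2) = (Q + 2*Q/(Q + 198/Q))/(Q + Q**2))
1/(t(-101)*(1/(1860 - 24093))) = 1/((((198 + (-101)**2 + 2*(-101))/(198 + (-101)**2 + (-101)**3 + 198*(-101))))*(1/(1860 - 24093))) = 1/((((198 + 10201 - 202)/(198 + 10201 - 1030301 - 19998)))*(1/(-22233))) = 1/(((10197/(-1039900)))*(-1/22233)) = -22233/(-1/1039900*10197) = -22233/(-10197/1039900) = -1039900/10197*(-22233) = 7706698900/3399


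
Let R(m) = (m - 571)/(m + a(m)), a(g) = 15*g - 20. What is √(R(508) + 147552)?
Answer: √2425004597931/4054 ≈ 384.13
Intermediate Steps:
a(g) = -20 + 15*g
R(m) = (-571 + m)/(-20 + 16*m) (R(m) = (m - 571)/(m + (-20 + 15*m)) = (-571 + m)/(-20 + 16*m))
√(R(508) + 147552) = √((-571 + 508)/(4*(-5 + 4*508)) + 147552) = √((¼)*(-63)/(-5 + 2032) + 147552) = √((¼)*(-63)/2027 + 147552) = √((¼)*(1/2027)*(-63) + 147552) = √(-63/8108 + 147552) = √(1196351553/8108) = √2425004597931/4054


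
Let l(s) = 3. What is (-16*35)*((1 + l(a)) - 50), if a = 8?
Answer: 25760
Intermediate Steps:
(-16*35)*((1 + l(a)) - 50) = (-16*35)*((1 + 3) - 50) = -560*(4 - 50) = -560*(-46) = 25760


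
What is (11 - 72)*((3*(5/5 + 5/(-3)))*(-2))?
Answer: -244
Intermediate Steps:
(11 - 72)*((3*(5/5 + 5/(-3)))*(-2)) = -61*3*(5*(⅕) + 5*(-⅓))*(-2) = -61*3*(1 - 5/3)*(-2) = -61*3*(-⅔)*(-2) = -(-122)*(-2) = -61*4 = -244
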